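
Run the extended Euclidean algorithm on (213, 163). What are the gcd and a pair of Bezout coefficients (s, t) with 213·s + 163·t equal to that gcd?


Euclidean algorithm on (213, 163) — divide until remainder is 0:
  213 = 1 · 163 + 50
  163 = 3 · 50 + 13
  50 = 3 · 13 + 11
  13 = 1 · 11 + 2
  11 = 5 · 2 + 1
  2 = 2 · 1 + 0
gcd(213, 163) = 1.
Track Bezout coefficients alongside the remainders: start with r₀ = 213 = a·1 + b·0 (s = 1, t = 0) and r₁ = 163 = a·0 + b·1 (s = 0, t = 1); each new remainder r_{k+1} = r_{k-1} − q_k·r_k inherits s_{k+1} = s_{k-1} − q_k·s_k, t_{k+1} = t_{k-1} − q_k·t_k, so r_k = a·s_k + b·t_k at every step:
  q = 1: r = 50, s = 1 − 1·0 = 1, t = 0 − 1·1 = -1  (check: 213·1 + 163·(-1) = 50)
  q = 3: r = 13, s = 0 − 3·1 = -3, t = 1 − 3·(-1) = 4  (check: 213·(-3) + 163·4 = 13)
  q = 3: r = 11, s = 1 − 3·(-3) = 10, t = -1 − 3·4 = -13  (check: 213·10 + 163·(-13) = 11)
  q = 1: r = 2, s = -3 − 1·10 = -13, t = 4 − 1·(-13) = 17  (check: 213·(-13) + 163·17 = 2)
  q = 5: r = 1, s = 10 − 5·(-13) = 75, t = -13 − 5·17 = -98  (check: 213·75 + 163·(-98) = 1)
The row with r = 1 (the gcd) gives the Bezout coefficients s = 75, t = -98.
Result: 213 · (75) + 163 · (-98) = 1.

gcd(213, 163) = 1; s = 75, t = -98 (check: 213·75 + 163·(-98) = 1).


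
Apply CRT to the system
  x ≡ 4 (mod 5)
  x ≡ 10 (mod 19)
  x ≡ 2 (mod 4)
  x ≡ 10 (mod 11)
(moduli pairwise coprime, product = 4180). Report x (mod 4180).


Product of moduli M = 5 · 19 · 4 · 11 = 4180.
Merge one congruence at a time:
  Start: x ≡ 4 (mod 5).
  Combine with x ≡ 10 (mod 19); new modulus lcm = 95.
    Write x = 4 + 5·t and substitute into x ≡ 10 (mod 19): 5·t ≡ 10 − 4 = 6 (mod 19).
    The inverse of 5 mod 19 is 4 (since 5·4 = 20 = 1·19 + 1), so t ≡ 4·6 = 24 ≡ 5 (mod 19).
    Then x = 4 + 5·5 = 29, valid modulo lcm(5, 19) = 95: x ≡ 29 (mod 95).
  Combine with x ≡ 2 (mod 4); new modulus lcm = 380.
    Write x = 29 + 95·t and substitute into x ≡ 2 (mod 4): 95·t ≡ 2 − 29 = -27 (mod 4).
    Reduce coefficients mod 4: 3·t ≡ 1 (mod 4).
    The inverse of 3 mod 4 is 3 (since 3·3 = 9 = 2·4 + 1), so t ≡ 3·1 = 3 ≡ 3 (mod 4).
    Then x = 29 + 95·3 = 314, valid modulo lcm(95, 4) = 380: x ≡ 314 (mod 380).
  Combine with x ≡ 10 (mod 11); new modulus lcm = 4180.
    Write x = 314 + 380·t and substitute into x ≡ 10 (mod 11): 380·t ≡ 10 − 314 = -304 (mod 11).
    Reduce coefficients mod 11: 6·t ≡ 4 (mod 11).
    The inverse of 6 mod 11 is 2 (since 6·2 = 12 = 1·11 + 1), so t ≡ 2·4 = 8 ≡ 8 (mod 11).
    Then x = 314 + 380·8 = 3354, valid modulo lcm(380, 11) = 4180: x ≡ 3354 (mod 4180).
Verify against each original: 3354 mod 5 = 4, 3354 mod 19 = 10, 3354 mod 4 = 2, 3354 mod 11 = 10.

x ≡ 3354 (mod 4180).


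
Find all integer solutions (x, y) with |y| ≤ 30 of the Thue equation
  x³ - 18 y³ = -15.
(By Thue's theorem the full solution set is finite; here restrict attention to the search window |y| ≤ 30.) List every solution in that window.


The equation is x³ - 18y³ = -15. For fixed y, x³ = 18·y³ − 15, so a solution requires the RHS to be a perfect cube.
Strategy: iterate y from -30 to 30, compute RHS = 18·y³ − 15, and check whether it is a (positive or negative) perfect cube.
Check small values of y:
  y = 0: RHS = -15 is not a perfect cube.
  y = 1: RHS = 3 is not a perfect cube.
  y = -1: RHS = -33 is not a perfect cube.
  y = 2: RHS = 129 is not a perfect cube.
  y = -2: RHS = -159 is not a perfect cube.
  y = 3: RHS = 471 is not a perfect cube.
  y = -3: RHS = -501 is not a perfect cube.
Continuing the search up to |y| = 30 finds no solutions either.
No (x, y) in the scanned range satisfies the equation.

No integer solutions with |y| ≤ 30.


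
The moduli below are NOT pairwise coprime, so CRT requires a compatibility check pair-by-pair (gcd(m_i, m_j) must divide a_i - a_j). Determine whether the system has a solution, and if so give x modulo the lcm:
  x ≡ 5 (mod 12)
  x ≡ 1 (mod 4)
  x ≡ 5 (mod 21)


Moduli 12, 4, 21 are not pairwise coprime, so CRT works modulo lcm(m_i) when all pairwise compatibility conditions hold.
Pairwise compatibility: gcd(m_i, m_j) must divide a_i - a_j for every pair.
Merge one congruence at a time:
  Start: x ≡ 5 (mod 12).
  Combine with x ≡ 1 (mod 4): gcd(12, 4) = 4; 1 - 5 = -4, which IS divisible by 4, so compatible.
    Write x = 5 + 12·t and substitute into x ≡ 1 (mod 4): 12·t ≡ 1 − 5 = -4 (mod 4).
    Divide the congruence (and modulus) by g = 4: 3·t ≡ -1 (mod 1).
    Modulo 1 every t works; take t = 0.
    Then x = 5 + 12·0 = 5, valid modulo lcm(12, 4) = 12: x ≡ 5 (mod 12).
  Combine with x ≡ 5 (mod 21): gcd(12, 21) = 3; 5 - 5 = 0, which IS divisible by 3, so compatible.
    Write x = 5 + 12·t and substitute into x ≡ 5 (mod 21): 12·t ≡ 5 − 5 = 0 (mod 21).
    Divide the congruence (and modulus) by g = 3: 4·t ≡ 0 (mod 7).
    The inverse of 4 mod 7 is 2 (since 4·2 = 8 = 1·7 + 1), so t ≡ 2·0 = 0 ≡ 0 (mod 7).
    Then x = 5 + 12·0 = 5, valid modulo lcm(12, 21) = 84: x ≡ 5 (mod 84).
Verify: 5 mod 12 = 5, 5 mod 4 = 1, 5 mod 21 = 5.

x ≡ 5 (mod 84).


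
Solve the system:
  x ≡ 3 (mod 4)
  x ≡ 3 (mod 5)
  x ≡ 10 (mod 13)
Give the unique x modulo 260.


Moduli 4, 5, 13 are pairwise coprime; by CRT there is a unique solution modulo M = 4 · 5 · 13 = 260.
Solve pairwise, accumulating the modulus:
  Start with x ≡ 3 (mod 4).
  Combine with x ≡ 3 (mod 5): since gcd(4, 5) = 1, we get a unique residue mod 20.
    Write x = 3 + 4·t and substitute into x ≡ 3 (mod 5): 4·t ≡ 3 − 3 = 0 (mod 5).
    The inverse of 4 mod 5 is 4 (since 4·4 = 16 = 3·5 + 1), so t ≡ 4·0 = 0 ≡ 0 (mod 5).
    Then x = 3 + 4·0 = 3, valid modulo lcm(4, 5) = 20: x ≡ 3 (mod 20).
  Combine with x ≡ 10 (mod 13): since gcd(20, 13) = 1, we get a unique residue mod 260.
    Write x = 3 + 20·t and substitute into x ≡ 10 (mod 13): 20·t ≡ 10 − 3 = 7 (mod 13).
    Reduce coefficients mod 13: 7·t ≡ 7 (mod 13).
    The inverse of 7 mod 13 is 2 (since 7·2 = 14 = 1·13 + 1), so t ≡ 2·7 = 14 ≡ 1 (mod 13).
    Then x = 3 + 20·1 = 23, valid modulo lcm(20, 13) = 260: x ≡ 23 (mod 260).
Verify: 23 mod 4 = 3 ✓, 23 mod 5 = 3 ✓, 23 mod 13 = 10 ✓.

x ≡ 23 (mod 260).


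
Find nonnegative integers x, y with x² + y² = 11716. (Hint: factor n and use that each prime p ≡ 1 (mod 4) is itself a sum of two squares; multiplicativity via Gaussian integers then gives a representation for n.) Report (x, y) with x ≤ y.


Step 1: Factor n = 11716 = 2^2 · 29 · 101.
Step 2: Check the mod-4 condition on each prime factor: 2 = 2 (special); 29 ≡ 1 (mod 4), exponent 1; 101 ≡ 1 (mod 4), exponent 1.
All primes ≡ 3 (mod 4) appear to even exponent (or don't appear), so by the two-squares theorem n IS expressible as a sum of two squares.
Step 3: Build a representation. Group n = k² · m with k = 2 and m = 29 · 101 = 2929 (a product of primes ≡ 1 (mod 4)); a representation of m scales to one of n via (k·x)² + (k·y)² = k²(x² + y²). Each prime p ≡ 1 (mod 4) is itself a sum of two squares; find a² by testing p − a² for a perfect square:
  29: 29 − 1² = 28, 29 − 2² = 25 = 5² ⇒ 29 = 2² + 5².
  101: 101 − 1² = 100 = 10² ⇒ 101 = 1² + 10².
  Combine using the Brahmagupta–Fibonacci identity (a² + b²)(c² + d²) = (ac − bd)² + (ad + bc)² = (ac + bd)² + (ad − bc)²:
  29 · 101 = 2929: from (2² + 5²)(1² + 10²), take (2·1 − 5·10, 2·10 + 5·1) = (2 − 50, 20 + 5) = (-48, 25); dropping signs (only squares matter) gives (48, 25); check 48² + 25² = 2304 + 625 = 2929 ✓.
  Scale by k = 2: (2·48, 2·25) = (96, 50).
Step 4: Order so x ≤ y and verify: 50² + 96² = 2500 + 9216 = 11716 = n. ✓

n = 11716 = 50² + 96² (one valid representation with x ≤ y).


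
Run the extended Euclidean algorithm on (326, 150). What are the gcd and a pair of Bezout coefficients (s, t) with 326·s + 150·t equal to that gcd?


Euclidean algorithm on (326, 150) — divide until remainder is 0:
  326 = 2 · 150 + 26
  150 = 5 · 26 + 20
  26 = 1 · 20 + 6
  20 = 3 · 6 + 2
  6 = 3 · 2 + 0
gcd(326, 150) = 2.
Track Bezout coefficients alongside the remainders: start with r₀ = 326 = a·1 + b·0 (s = 1, t = 0) and r₁ = 150 = a·0 + b·1 (s = 0, t = 1); each new remainder r_{k+1} = r_{k-1} − q_k·r_k inherits s_{k+1} = s_{k-1} − q_k·s_k, t_{k+1} = t_{k-1} − q_k·t_k, so r_k = a·s_k + b·t_k at every step:
  q = 2: r = 26, s = 1 − 2·0 = 1, t = 0 − 2·1 = -2  (check: 326·1 + 150·(-2) = 26)
  q = 5: r = 20, s = 0 − 5·1 = -5, t = 1 − 5·(-2) = 11  (check: 326·(-5) + 150·11 = 20)
  q = 1: r = 6, s = 1 − 1·(-5) = 6, t = -2 − 1·11 = -13  (check: 326·6 + 150·(-13) = 6)
  q = 3: r = 2, s = -5 − 3·6 = -23, t = 11 − 3·(-13) = 50  (check: 326·(-23) + 150·50 = 2)
The row with r = 2 (the gcd) gives the Bezout coefficients s = -23, t = 50.
Result: 326 · (-23) + 150 · (50) = 2.

gcd(326, 150) = 2; s = -23, t = 50 (check: 326·(-23) + 150·50 = 2).


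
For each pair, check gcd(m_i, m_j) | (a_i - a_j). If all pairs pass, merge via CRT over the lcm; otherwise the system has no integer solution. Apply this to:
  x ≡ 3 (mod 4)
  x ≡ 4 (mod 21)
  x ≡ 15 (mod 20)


Moduli 4, 21, 20 are not pairwise coprime, so CRT works modulo lcm(m_i) when all pairwise compatibility conditions hold.
Pairwise compatibility: gcd(m_i, m_j) must divide a_i - a_j for every pair.
Merge one congruence at a time:
  Start: x ≡ 3 (mod 4).
  Combine with x ≡ 4 (mod 21): gcd(4, 21) = 1; 4 - 3 = 1, which IS divisible by 1, so compatible.
    Write x = 3 + 4·t and substitute into x ≡ 4 (mod 21): 4·t ≡ 4 − 3 = 1 (mod 21).
    The inverse of 4 mod 21 is 16 (since 4·16 = 64 = 3·21 + 1), so t ≡ 16·1 = 16 ≡ 16 (mod 21).
    Then x = 3 + 4·16 = 67, valid modulo lcm(4, 21) = 84: x ≡ 67 (mod 84).
  Combine with x ≡ 15 (mod 20): gcd(84, 20) = 4; 15 - 67 = -52, which IS divisible by 4, so compatible.
    Write x = 67 + 84·t and substitute into x ≡ 15 (mod 20): 84·t ≡ 15 − 67 = -52 (mod 20).
    Divide the congruence (and modulus) by g = 4: 21·t ≡ -13 (mod 5).
    Reduce coefficients mod 5: 1·t ≡ 2 (mod 5).
    So t ≡ 2 (mod 5).
    Then x = 67 + 84·2 = 235, valid modulo lcm(84, 20) = 420: x ≡ 235 (mod 420).
Verify: 235 mod 4 = 3, 235 mod 21 = 4, 235 mod 20 = 15.

x ≡ 235 (mod 420).


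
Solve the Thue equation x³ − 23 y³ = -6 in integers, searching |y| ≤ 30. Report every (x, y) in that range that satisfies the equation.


The equation is x³ - 23y³ = -6. For fixed y, x³ = 23·y³ − 6, so a solution requires the RHS to be a perfect cube.
Strategy: iterate y from -30 to 30, compute RHS = 23·y³ − 6, and check whether it is a (positive or negative) perfect cube.
Check small values of y:
  y = 0: RHS = -6 is not a perfect cube.
  y = 1: RHS = 17 is not a perfect cube.
  y = -1: RHS = -29 is not a perfect cube.
  y = 2: RHS = 178 is not a perfect cube.
  y = -2: RHS = -190 is not a perfect cube.
  y = 3: RHS = 615 is not a perfect cube.
  y = -3: RHS = -627 is not a perfect cube.
Continuing the search up to |y| = 30 finds no solutions either.
No (x, y) in the scanned range satisfies the equation.

No integer solutions with |y| ≤ 30.


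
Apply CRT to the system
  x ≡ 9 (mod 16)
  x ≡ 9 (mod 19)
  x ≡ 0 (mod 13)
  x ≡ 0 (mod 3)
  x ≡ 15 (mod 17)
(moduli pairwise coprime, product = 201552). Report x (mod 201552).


Product of moduli M = 16 · 19 · 13 · 3 · 17 = 201552.
Merge one congruence at a time:
  Start: x ≡ 9 (mod 16).
  Combine with x ≡ 9 (mod 19); new modulus lcm = 304.
    Write x = 9 + 16·t and substitute into x ≡ 9 (mod 19): 16·t ≡ 9 − 9 = 0 (mod 19).
    The inverse of 16 mod 19 is 6 (since 16·6 = 96 = 5·19 + 1), so t ≡ 6·0 = 0 ≡ 0 (mod 19).
    Then x = 9 + 16·0 = 9, valid modulo lcm(16, 19) = 304: x ≡ 9 (mod 304).
  Combine with x ≡ 0 (mod 13); new modulus lcm = 3952.
    Write x = 9 + 304·t and substitute into x ≡ 0 (mod 13): 304·t ≡ 0 − 9 = -9 (mod 13).
    Reduce coefficients mod 13: 5·t ≡ 4 (mod 13).
    The inverse of 5 mod 13 is 8 (since 5·8 = 40 = 3·13 + 1), so t ≡ 8·4 = 32 ≡ 6 (mod 13).
    Then x = 9 + 304·6 = 1833, valid modulo lcm(304, 13) = 3952: x ≡ 1833 (mod 3952).
  Combine with x ≡ 0 (mod 3); new modulus lcm = 11856.
    Write x = 1833 + 3952·t and substitute into x ≡ 0 (mod 3): 3952·t ≡ 0 − 1833 = -1833 (mod 3).
    Reduce coefficients mod 3: 1·t ≡ 0 (mod 3).
    So t ≡ 0 (mod 3).
    Then x = 1833 + 3952·0 = 1833, valid modulo lcm(3952, 3) = 11856: x ≡ 1833 (mod 11856).
  Combine with x ≡ 15 (mod 17); new modulus lcm = 201552.
    Write x = 1833 + 11856·t and substitute into x ≡ 15 (mod 17): 11856·t ≡ 15 − 1833 = -1818 (mod 17).
    Reduce coefficients mod 17: 7·t ≡ 1 (mod 17).
    The inverse of 7 mod 17 is 5 (since 7·5 = 35 = 2·17 + 1), so t ≡ 5·1 = 5 ≡ 5 (mod 17).
    Then x = 1833 + 11856·5 = 61113, valid modulo lcm(11856, 17) = 201552: x ≡ 61113 (mod 201552).
Verify against each original: 61113 mod 16 = 9, 61113 mod 19 = 9, 61113 mod 13 = 0, 61113 mod 3 = 0, 61113 mod 17 = 15.

x ≡ 61113 (mod 201552).


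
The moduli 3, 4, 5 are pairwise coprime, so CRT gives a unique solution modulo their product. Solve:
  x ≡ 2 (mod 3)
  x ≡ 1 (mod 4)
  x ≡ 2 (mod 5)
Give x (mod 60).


Moduli 3, 4, 5 are pairwise coprime; by CRT there is a unique solution modulo M = 3 · 4 · 5 = 60.
Solve pairwise, accumulating the modulus:
  Start with x ≡ 2 (mod 3).
  Combine with x ≡ 1 (mod 4): since gcd(3, 4) = 1, we get a unique residue mod 12.
    Write x = 2 + 3·t and substitute into x ≡ 1 (mod 4): 3·t ≡ 1 − 2 = -1 (mod 4).
    Reduce coefficients mod 4: 3·t ≡ 3 (mod 4).
    The inverse of 3 mod 4 is 3 (since 3·3 = 9 = 2·4 + 1), so t ≡ 3·3 = 9 ≡ 1 (mod 4).
    Then x = 2 + 3·1 = 5, valid modulo lcm(3, 4) = 12: x ≡ 5 (mod 12).
  Combine with x ≡ 2 (mod 5): since gcd(12, 5) = 1, we get a unique residue mod 60.
    Write x = 5 + 12·t and substitute into x ≡ 2 (mod 5): 12·t ≡ 2 − 5 = -3 (mod 5).
    Reduce coefficients mod 5: 2·t ≡ 2 (mod 5).
    The inverse of 2 mod 5 is 3 (since 2·3 = 6 = 1·5 + 1), so t ≡ 3·2 = 6 ≡ 1 (mod 5).
    Then x = 5 + 12·1 = 17, valid modulo lcm(12, 5) = 60: x ≡ 17 (mod 60).
Verify: 17 mod 3 = 2 ✓, 17 mod 4 = 1 ✓, 17 mod 5 = 2 ✓.

x ≡ 17 (mod 60).


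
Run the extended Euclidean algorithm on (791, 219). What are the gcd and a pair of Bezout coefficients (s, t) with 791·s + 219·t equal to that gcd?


Euclidean algorithm on (791, 219) — divide until remainder is 0:
  791 = 3 · 219 + 134
  219 = 1 · 134 + 85
  134 = 1 · 85 + 49
  85 = 1 · 49 + 36
  49 = 1 · 36 + 13
  36 = 2 · 13 + 10
  13 = 1 · 10 + 3
  10 = 3 · 3 + 1
  3 = 3 · 1 + 0
gcd(791, 219) = 1.
Track Bezout coefficients alongside the remainders: start with r₀ = 791 = a·1 + b·0 (s = 1, t = 0) and r₁ = 219 = a·0 + b·1 (s = 0, t = 1); each new remainder r_{k+1} = r_{k-1} − q_k·r_k inherits s_{k+1} = s_{k-1} − q_k·s_k, t_{k+1} = t_{k-1} − q_k·t_k, so r_k = a·s_k + b·t_k at every step:
  q = 3: r = 134, s = 1 − 3·0 = 1, t = 0 − 3·1 = -3  (check: 791·1 + 219·(-3) = 134)
  q = 1: r = 85, s = 0 − 1·1 = -1, t = 1 − 1·(-3) = 4  (check: 791·(-1) + 219·4 = 85)
  q = 1: r = 49, s = 1 − 1·(-1) = 2, t = -3 − 1·4 = -7  (check: 791·2 + 219·(-7) = 49)
  q = 1: r = 36, s = -1 − 1·2 = -3, t = 4 − 1·(-7) = 11  (check: 791·(-3) + 219·11 = 36)
  q = 1: r = 13, s = 2 − 1·(-3) = 5, t = -7 − 1·11 = -18  (check: 791·5 + 219·(-18) = 13)
  q = 2: r = 10, s = -3 − 2·5 = -13, t = 11 − 2·(-18) = 47  (check: 791·(-13) + 219·47 = 10)
  q = 1: r = 3, s = 5 − 1·(-13) = 18, t = -18 − 1·47 = -65  (check: 791·18 + 219·(-65) = 3)
  q = 3: r = 1, s = -13 − 3·18 = -67, t = 47 − 3·(-65) = 242  (check: 791·(-67) + 219·242 = 1)
The row with r = 1 (the gcd) gives the Bezout coefficients s = -67, t = 242.
Result: 791 · (-67) + 219 · (242) = 1.

gcd(791, 219) = 1; s = -67, t = 242 (check: 791·(-67) + 219·242 = 1).


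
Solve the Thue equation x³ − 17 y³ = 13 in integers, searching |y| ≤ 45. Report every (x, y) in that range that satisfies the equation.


The equation is x³ - 17y³ = 13. For fixed y, x³ = 17·y³ + 13, so a solution requires the RHS to be a perfect cube.
Strategy: iterate y from -45 to 45, compute RHS = 17·y³ + 13, and check whether it is a (positive or negative) perfect cube.
Check small values of y:
  y = 0: RHS = 13 is not a perfect cube.
  y = 1: RHS = 30 is not a perfect cube.
  y = -1: RHS = -4 is not a perfect cube.
  y = 2: RHS = 149 is not a perfect cube.
  y = -2: RHS = -123 is not a perfect cube.
  y = 3: RHS = 472 is not a perfect cube.
  y = -3: RHS = -446 is not a perfect cube.
Continuing the search up to |y| = 45 finds no solutions either.
No (x, y) in the scanned range satisfies the equation.

No integer solutions with |y| ≤ 45.


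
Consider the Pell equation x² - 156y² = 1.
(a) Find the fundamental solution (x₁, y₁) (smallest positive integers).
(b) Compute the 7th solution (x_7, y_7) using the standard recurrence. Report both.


Step 1: Find the fundamental solution (x₁, y₁) of x² - 156y² = 1.
  Expand √156 as a continued fraction. a₀ = ⌊√156⌋ = 12; iterate m_{k+1} = d_k·a_k − m_k, d_{k+1} = (156 − m_{k+1}²)/d_k, a_{k+1} = ⌊(a₀ + m_{k+1})/d_{k+1}⌋ (starting m₀ = 0, d₀ = 1), with convergents p_k = a_k·p_{k-1} + p_{k-2}, q_k = a_k·q_{k-1} + q_{k-2} (p₋₁ = 1, q₋₁ = 0):
  k = 0: a₀ = 12; p₀/q₀ = 12/1; p₀² − 156·q₀² = 144 − 156 = -12.
  k = 1: m = 12, d = 12, a = ⌊(12 + 12)/12⌋ = 2; p/q = (2·12 + 1)/(2·1 + 0) = 25/2; p² − 156·q² = 625 − 624 = 1.
  The first convergent with p² − 156·q² = 1 gives the fundamental solution (x₁, y₁) = (25, 2).
Step 2: Apply the recurrence (x_{n+1}, y_{n+1}) = (x₁x_n + 156y₁y_n, x₁y_n + y₁x_n) repeatedly.
  From (x_1, y_1) = (25, 2): x_2 = 25·25 + 156·2·2 = 1249; y_2 = 25·2 + 2·25 = 100.
  From (x_2, y_2) = (1249, 100): x_3 = 25·1249 + 156·2·100 = 62425; y_3 = 25·100 + 2·1249 = 4998.
  From (x_3, y_3) = (62425, 4998): x_4 = 25·62425 + 156·2·4998 = 3120001; y_4 = 25·4998 + 2·62425 = 249800.
  From (x_4, y_4) = (3120001, 249800): x_5 = 25·3120001 + 156·2·249800 = 155937625; y_5 = 25·249800 + 2·3120001 = 12485002.
  From (x_5, y_5) = (155937625, 12485002): x_6 = 25·155937625 + 156·2·12485002 = 7793761249; y_6 = 25·12485002 + 2·155937625 = 624000300.
  From (x_6, y_6) = (7793761249, 624000300): x_7 = 25·7793761249 + 156·2·624000300 = 389532124825; y_7 = 25·624000300 + 2·7793761249 = 31187529998.
Step 3: Verify x_7² - 156·y_7² = 151735276270679381280625 - 151735276270679381280624 = 1 (should be 1). ✓

(x_1, y_1) = (25, 2); (x_7, y_7) = (389532124825, 31187529998).


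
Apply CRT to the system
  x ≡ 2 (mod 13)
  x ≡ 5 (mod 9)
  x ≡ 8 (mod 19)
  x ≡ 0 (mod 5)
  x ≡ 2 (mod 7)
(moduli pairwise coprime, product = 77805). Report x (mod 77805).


Product of moduli M = 13 · 9 · 19 · 5 · 7 = 77805.
Merge one congruence at a time:
  Start: x ≡ 2 (mod 13).
  Combine with x ≡ 5 (mod 9); new modulus lcm = 117.
    Write x = 2 + 13·t and substitute into x ≡ 5 (mod 9): 13·t ≡ 5 − 2 = 3 (mod 9).
    Reduce coefficients mod 9: 4·t ≡ 3 (mod 9).
    The inverse of 4 mod 9 is 7 (since 4·7 = 28 = 3·9 + 1), so t ≡ 7·3 = 21 ≡ 3 (mod 9).
    Then x = 2 + 13·3 = 41, valid modulo lcm(13, 9) = 117: x ≡ 41 (mod 117).
  Combine with x ≡ 8 (mod 19); new modulus lcm = 2223.
    Write x = 41 + 117·t and substitute into x ≡ 8 (mod 19): 117·t ≡ 8 − 41 = -33 (mod 19).
    Reduce coefficients mod 19: 3·t ≡ 5 (mod 19).
    The inverse of 3 mod 19 is 13 (since 3·13 = 39 = 2·19 + 1), so t ≡ 13·5 = 65 ≡ 8 (mod 19).
    Then x = 41 + 117·8 = 977, valid modulo lcm(117, 19) = 2223: x ≡ 977 (mod 2223).
  Combine with x ≡ 0 (mod 5); new modulus lcm = 11115.
    Write x = 977 + 2223·t and substitute into x ≡ 0 (mod 5): 2223·t ≡ 0 − 977 = -977 (mod 5).
    Reduce coefficients mod 5: 3·t ≡ 3 (mod 5).
    The inverse of 3 mod 5 is 2 (since 3·2 = 6 = 1·5 + 1), so t ≡ 2·3 = 6 ≡ 1 (mod 5).
    Then x = 977 + 2223·1 = 3200, valid modulo lcm(2223, 5) = 11115: x ≡ 3200 (mod 11115).
  Combine with x ≡ 2 (mod 7); new modulus lcm = 77805.
    Write x = 3200 + 11115·t and substitute into x ≡ 2 (mod 7): 11115·t ≡ 2 − 3200 = -3198 (mod 7).
    Reduce coefficients mod 7: 6·t ≡ 1 (mod 7).
    The inverse of 6 mod 7 is 6 (since 6·6 = 36 = 5·7 + 1), so t ≡ 6·1 = 6 ≡ 6 (mod 7).
    Then x = 3200 + 11115·6 = 69890, valid modulo lcm(11115, 7) = 77805: x ≡ 69890 (mod 77805).
Verify against each original: 69890 mod 13 = 2, 69890 mod 9 = 5, 69890 mod 19 = 8, 69890 mod 5 = 0, 69890 mod 7 = 2.

x ≡ 69890 (mod 77805).


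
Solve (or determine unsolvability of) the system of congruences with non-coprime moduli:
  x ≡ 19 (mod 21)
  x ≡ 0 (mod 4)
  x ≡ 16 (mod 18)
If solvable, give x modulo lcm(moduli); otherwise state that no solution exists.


Moduli 21, 4, 18 are not pairwise coprime, so CRT works modulo lcm(m_i) when all pairwise compatibility conditions hold.
Pairwise compatibility: gcd(m_i, m_j) must divide a_i - a_j for every pair.
Merge one congruence at a time:
  Start: x ≡ 19 (mod 21).
  Combine with x ≡ 0 (mod 4): gcd(21, 4) = 1; 0 - 19 = -19, which IS divisible by 1, so compatible.
    Write x = 19 + 21·t and substitute into x ≡ 0 (mod 4): 21·t ≡ 0 − 19 = -19 (mod 4).
    Reduce coefficients mod 4: 1·t ≡ 1 (mod 4).
    So t ≡ 1 (mod 4).
    Then x = 19 + 21·1 = 40, valid modulo lcm(21, 4) = 84: x ≡ 40 (mod 84).
  Combine with x ≡ 16 (mod 18): gcd(84, 18) = 6; 16 - 40 = -24, which IS divisible by 6, so compatible.
    Write x = 40 + 84·t and substitute into x ≡ 16 (mod 18): 84·t ≡ 16 − 40 = -24 (mod 18).
    Divide the congruence (and modulus) by g = 6: 14·t ≡ -4 (mod 3).
    Reduce coefficients mod 3: 2·t ≡ 2 (mod 3).
    The inverse of 2 mod 3 is 2 (since 2·2 = 4 = 1·3 + 1), so t ≡ 2·2 = 4 ≡ 1 (mod 3).
    Then x = 40 + 84·1 = 124, valid modulo lcm(84, 18) = 252: x ≡ 124 (mod 252).
Verify: 124 mod 21 = 19, 124 mod 4 = 0, 124 mod 18 = 16.

x ≡ 124 (mod 252).


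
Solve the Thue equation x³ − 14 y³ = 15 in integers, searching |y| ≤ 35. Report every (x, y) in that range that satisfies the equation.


The equation is x³ - 14y³ = 15. For fixed y, x³ = 14·y³ + 15, so a solution requires the RHS to be a perfect cube.
Strategy: iterate y from -35 to 35, compute RHS = 14·y³ + 15, and check whether it is a (positive or negative) perfect cube.
Check small values of y:
  y = 0: RHS = 15 is not a perfect cube.
  y = 1: RHS = 29 is not a perfect cube.
  y = -1: RHS = 1 = (1)³ ⇒ x = 1 works.
  y = 2: RHS = 127 is not a perfect cube.
  y = -2: RHS = -97 is not a perfect cube.
  y = 3: RHS = 393 is not a perfect cube.
  y = -3: RHS = -363 is not a perfect cube.
Continuing the search up to |y| = 35 finds no further solutions beyond those listed.
Collected solutions: (1, -1).

Solutions (with |y| ≤ 35): (1, -1).


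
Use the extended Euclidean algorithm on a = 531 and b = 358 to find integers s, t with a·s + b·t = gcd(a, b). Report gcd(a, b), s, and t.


Euclidean algorithm on (531, 358) — divide until remainder is 0:
  531 = 1 · 358 + 173
  358 = 2 · 173 + 12
  173 = 14 · 12 + 5
  12 = 2 · 5 + 2
  5 = 2 · 2 + 1
  2 = 2 · 1 + 0
gcd(531, 358) = 1.
Track Bezout coefficients alongside the remainders: start with r₀ = 531 = a·1 + b·0 (s = 1, t = 0) and r₁ = 358 = a·0 + b·1 (s = 0, t = 1); each new remainder r_{k+1} = r_{k-1} − q_k·r_k inherits s_{k+1} = s_{k-1} − q_k·s_k, t_{k+1} = t_{k-1} − q_k·t_k, so r_k = a·s_k + b·t_k at every step:
  q = 1: r = 173, s = 1 − 1·0 = 1, t = 0 − 1·1 = -1  (check: 531·1 + 358·(-1) = 173)
  q = 2: r = 12, s = 0 − 2·1 = -2, t = 1 − 2·(-1) = 3  (check: 531·(-2) + 358·3 = 12)
  q = 14: r = 5, s = 1 − 14·(-2) = 29, t = -1 − 14·3 = -43  (check: 531·29 + 358·(-43) = 5)
  q = 2: r = 2, s = -2 − 2·29 = -60, t = 3 − 2·(-43) = 89  (check: 531·(-60) + 358·89 = 2)
  q = 2: r = 1, s = 29 − 2·(-60) = 149, t = -43 − 2·89 = -221  (check: 531·149 + 358·(-221) = 1)
The row with r = 1 (the gcd) gives the Bezout coefficients s = 149, t = -221.
Result: 531 · (149) + 358 · (-221) = 1.

gcd(531, 358) = 1; s = 149, t = -221 (check: 531·149 + 358·(-221) = 1).


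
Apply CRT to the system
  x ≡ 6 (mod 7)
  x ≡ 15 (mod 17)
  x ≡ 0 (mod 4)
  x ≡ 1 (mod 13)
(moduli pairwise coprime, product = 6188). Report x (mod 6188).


Product of moduli M = 7 · 17 · 4 · 13 = 6188.
Merge one congruence at a time:
  Start: x ≡ 6 (mod 7).
  Combine with x ≡ 15 (mod 17); new modulus lcm = 119.
    Write x = 6 + 7·t and substitute into x ≡ 15 (mod 17): 7·t ≡ 15 − 6 = 9 (mod 17).
    The inverse of 7 mod 17 is 5 (since 7·5 = 35 = 2·17 + 1), so t ≡ 5·9 = 45 ≡ 11 (mod 17).
    Then x = 6 + 7·11 = 83, valid modulo lcm(7, 17) = 119: x ≡ 83 (mod 119).
  Combine with x ≡ 0 (mod 4); new modulus lcm = 476.
    Write x = 83 + 119·t and substitute into x ≡ 0 (mod 4): 119·t ≡ 0 − 83 = -83 (mod 4).
    Reduce coefficients mod 4: 3·t ≡ 1 (mod 4).
    The inverse of 3 mod 4 is 3 (since 3·3 = 9 = 2·4 + 1), so t ≡ 3·1 = 3 ≡ 3 (mod 4).
    Then x = 83 + 119·3 = 440, valid modulo lcm(119, 4) = 476: x ≡ 440 (mod 476).
  Combine with x ≡ 1 (mod 13); new modulus lcm = 6188.
    Write x = 440 + 476·t and substitute into x ≡ 1 (mod 13): 476·t ≡ 1 − 440 = -439 (mod 13).
    Reduce coefficients mod 13: 8·t ≡ 3 (mod 13).
    The inverse of 8 mod 13 is 5 (since 8·5 = 40 = 3·13 + 1), so t ≡ 5·3 = 15 ≡ 2 (mod 13).
    Then x = 440 + 476·2 = 1392, valid modulo lcm(476, 13) = 6188: x ≡ 1392 (mod 6188).
Verify against each original: 1392 mod 7 = 6, 1392 mod 17 = 15, 1392 mod 4 = 0, 1392 mod 13 = 1.

x ≡ 1392 (mod 6188).


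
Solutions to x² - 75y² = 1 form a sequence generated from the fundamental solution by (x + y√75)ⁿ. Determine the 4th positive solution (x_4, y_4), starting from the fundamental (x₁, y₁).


Step 1: Find the fundamental solution (x₁, y₁) of x² - 75y² = 1.
  Expand √75 as a continued fraction. a₀ = ⌊√75⌋ = 8; iterate m_{k+1} = d_k·a_k − m_k, d_{k+1} = (75 − m_{k+1}²)/d_k, a_{k+1} = ⌊(a₀ + m_{k+1})/d_{k+1}⌋ (starting m₀ = 0, d₀ = 1), with convergents p_k = a_k·p_{k-1} + p_{k-2}, q_k = a_k·q_{k-1} + q_{k-2} (p₋₁ = 1, q₋₁ = 0):
  k = 0: a₀ = 8; p₀/q₀ = 8/1; p₀² − 75·q₀² = 64 − 75 = -11.
  k = 1: m = 8, d = 11, a = ⌊(8 + 8)/11⌋ = 1; p/q = (1·8 + 1)/(1·1 + 0) = 9/1; p² − 75·q² = 81 − 75 = 6.
  k = 2: m = 3, d = 6, a = ⌊(8 + 3)/6⌋ = 1; p/q = (1·9 + 8)/(1·1 + 1) = 17/2; p² − 75·q² = 289 − 300 = -11.
  k = 3: m = 3, d = 11, a = ⌊(8 + 3)/11⌋ = 1; p/q = (1·17 + 9)/(1·2 + 1) = 26/3; p² − 75·q² = 676 − 675 = 1.
  The first convergent with p² − 75·q² = 1 gives the fundamental solution (x₁, y₁) = (26, 3).
Step 2: Apply the recurrence (x_{n+1}, y_{n+1}) = (x₁x_n + 75y₁y_n, x₁y_n + y₁x_n) repeatedly.
  From (x_1, y_1) = (26, 3): x_2 = 26·26 + 75·3·3 = 1351; y_2 = 26·3 + 3·26 = 156.
  From (x_2, y_2) = (1351, 156): x_3 = 26·1351 + 75·3·156 = 70226; y_3 = 26·156 + 3·1351 = 8109.
  From (x_3, y_3) = (70226, 8109): x_4 = 26·70226 + 75·3·8109 = 3650401; y_4 = 26·8109 + 3·70226 = 421512.
Step 3: Verify x_4² - 75·y_4² = 13325427460801 - 13325427460800 = 1 (should be 1). ✓

(x_1, y_1) = (26, 3); (x_4, y_4) = (3650401, 421512).


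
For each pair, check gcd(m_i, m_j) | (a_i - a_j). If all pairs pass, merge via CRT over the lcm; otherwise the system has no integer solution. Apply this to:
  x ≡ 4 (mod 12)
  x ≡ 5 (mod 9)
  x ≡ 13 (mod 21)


Moduli 12, 9, 21 are not pairwise coprime, so CRT works modulo lcm(m_i) when all pairwise compatibility conditions hold.
Pairwise compatibility: gcd(m_i, m_j) must divide a_i - a_j for every pair.
Merge one congruence at a time:
  Start: x ≡ 4 (mod 12).
  Combine with x ≡ 5 (mod 9): gcd(12, 9) = 3, and 5 - 4 = 1 is NOT divisible by 3.
    ⇒ system is inconsistent (no integer solution).

No solution (the system is inconsistent).


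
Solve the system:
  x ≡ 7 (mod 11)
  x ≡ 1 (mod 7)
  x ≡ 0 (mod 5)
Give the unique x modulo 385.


Moduli 11, 7, 5 are pairwise coprime; by CRT there is a unique solution modulo M = 11 · 7 · 5 = 385.
Solve pairwise, accumulating the modulus:
  Start with x ≡ 7 (mod 11).
  Combine with x ≡ 1 (mod 7): since gcd(11, 7) = 1, we get a unique residue mod 77.
    Write x = 7 + 11·t and substitute into x ≡ 1 (mod 7): 11·t ≡ 1 − 7 = -6 (mod 7).
    Reduce coefficients mod 7: 4·t ≡ 1 (mod 7).
    The inverse of 4 mod 7 is 2 (since 4·2 = 8 = 1·7 + 1), so t ≡ 2·1 = 2 ≡ 2 (mod 7).
    Then x = 7 + 11·2 = 29, valid modulo lcm(11, 7) = 77: x ≡ 29 (mod 77).
  Combine with x ≡ 0 (mod 5): since gcd(77, 5) = 1, we get a unique residue mod 385.
    Write x = 29 + 77·t and substitute into x ≡ 0 (mod 5): 77·t ≡ 0 − 29 = -29 (mod 5).
    Reduce coefficients mod 5: 2·t ≡ 1 (mod 5).
    The inverse of 2 mod 5 is 3 (since 2·3 = 6 = 1·5 + 1), so t ≡ 3·1 = 3 ≡ 3 (mod 5).
    Then x = 29 + 77·3 = 260, valid modulo lcm(77, 5) = 385: x ≡ 260 (mod 385).
Verify: 260 mod 11 = 7 ✓, 260 mod 7 = 1 ✓, 260 mod 5 = 0 ✓.

x ≡ 260 (mod 385).


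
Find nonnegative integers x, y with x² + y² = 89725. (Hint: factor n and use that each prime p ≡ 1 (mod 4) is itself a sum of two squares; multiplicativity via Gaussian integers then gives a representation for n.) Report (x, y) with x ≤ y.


Step 1: Factor n = 89725 = 5^2 · 37 · 97.
Step 2: Check the mod-4 condition on each prime factor: 5 ≡ 1 (mod 4), exponent 2; 37 ≡ 1 (mod 4), exponent 1; 97 ≡ 1 (mod 4), exponent 1.
All primes ≡ 3 (mod 4) appear to even exponent (or don't appear), so by the two-squares theorem n IS expressible as a sum of two squares.
Step 3: Build a representation. Group n = k² · m with k = 5 and m = 37 · 97 = 3589 (a product of primes ≡ 1 (mod 4)); a representation of m scales to one of n via (k·x)² + (k·y)² = k²(x² + y²). Each prime p ≡ 1 (mod 4) is itself a sum of two squares; find a² by testing p − a² for a perfect square:
  37: 37 − 1² = 36 = 6² ⇒ 37 = 1² + 6².
  97: 97 − 1² = 96, 97 − 2² = 93, 97 − 3² = 88, 97 − 4² = 81 = 9² ⇒ 97 = 4² + 9².
  Combine using the Brahmagupta–Fibonacci identity (a² + b²)(c² + d²) = (ac − bd)² + (ad + bc)² = (ac + bd)² + (ad − bc)²:
  37 · 97 = 3589: from (1² + 6²)(4² + 9²), take (1·4 − 6·9, 1·9 + 6·4) = (4 − 54, 9 + 24) = (-50, 33); dropping signs (only squares matter) gives (50, 33); check 50² + 33² = 2500 + 1089 = 3589 ✓.
  Scale by k = 5: (5·50, 5·33) = (250, 165).
Step 4: Order so x ≤ y and verify: 165² + 250² = 27225 + 62500 = 89725 = n. ✓

n = 89725 = 165² + 250² (one valid representation with x ≤ y).


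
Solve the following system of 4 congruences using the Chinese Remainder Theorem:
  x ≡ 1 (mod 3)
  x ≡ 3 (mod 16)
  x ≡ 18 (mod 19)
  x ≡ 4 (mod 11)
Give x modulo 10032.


Product of moduli M = 3 · 16 · 19 · 11 = 10032.
Merge one congruence at a time:
  Start: x ≡ 1 (mod 3).
  Combine with x ≡ 3 (mod 16); new modulus lcm = 48.
    Write x = 1 + 3·t and substitute into x ≡ 3 (mod 16): 3·t ≡ 3 − 1 = 2 (mod 16).
    The inverse of 3 mod 16 is 11 (since 3·11 = 33 = 2·16 + 1), so t ≡ 11·2 = 22 ≡ 6 (mod 16).
    Then x = 1 + 3·6 = 19, valid modulo lcm(3, 16) = 48: x ≡ 19 (mod 48).
  Combine with x ≡ 18 (mod 19); new modulus lcm = 912.
    Write x = 19 + 48·t and substitute into x ≡ 18 (mod 19): 48·t ≡ 18 − 19 = -1 (mod 19).
    Reduce coefficients mod 19: 10·t ≡ 18 (mod 19).
    The inverse of 10 mod 19 is 2 (since 10·2 = 20 = 1·19 + 1), so t ≡ 2·18 = 36 ≡ 17 (mod 19).
    Then x = 19 + 48·17 = 835, valid modulo lcm(48, 19) = 912: x ≡ 835 (mod 912).
  Combine with x ≡ 4 (mod 11); new modulus lcm = 10032.
    Write x = 835 + 912·t and substitute into x ≡ 4 (mod 11): 912·t ≡ 4 − 835 = -831 (mod 11).
    Reduce coefficients mod 11: 10·t ≡ 5 (mod 11).
    The inverse of 10 mod 11 is 10 (since 10·10 = 100 = 9·11 + 1), so t ≡ 10·5 = 50 ≡ 6 (mod 11).
    Then x = 835 + 912·6 = 6307, valid modulo lcm(912, 11) = 10032: x ≡ 6307 (mod 10032).
Verify against each original: 6307 mod 3 = 1, 6307 mod 16 = 3, 6307 mod 19 = 18, 6307 mod 11 = 4.

x ≡ 6307 (mod 10032).


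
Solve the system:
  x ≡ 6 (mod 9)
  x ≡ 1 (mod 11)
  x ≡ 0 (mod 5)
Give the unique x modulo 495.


Moduli 9, 11, 5 are pairwise coprime; by CRT there is a unique solution modulo M = 9 · 11 · 5 = 495.
Solve pairwise, accumulating the modulus:
  Start with x ≡ 6 (mod 9).
  Combine with x ≡ 1 (mod 11): since gcd(9, 11) = 1, we get a unique residue mod 99.
    Write x = 6 + 9·t and substitute into x ≡ 1 (mod 11): 9·t ≡ 1 − 6 = -5 (mod 11).
    Reduce coefficients mod 11: 9·t ≡ 6 (mod 11).
    The inverse of 9 mod 11 is 5 (since 9·5 = 45 = 4·11 + 1), so t ≡ 5·6 = 30 ≡ 8 (mod 11).
    Then x = 6 + 9·8 = 78, valid modulo lcm(9, 11) = 99: x ≡ 78 (mod 99).
  Combine with x ≡ 0 (mod 5): since gcd(99, 5) = 1, we get a unique residue mod 495.
    Write x = 78 + 99·t and substitute into x ≡ 0 (mod 5): 99·t ≡ 0 − 78 = -78 (mod 5).
    Reduce coefficients mod 5: 4·t ≡ 2 (mod 5).
    The inverse of 4 mod 5 is 4 (since 4·4 = 16 = 3·5 + 1), so t ≡ 4·2 = 8 ≡ 3 (mod 5).
    Then x = 78 + 99·3 = 375, valid modulo lcm(99, 5) = 495: x ≡ 375 (mod 495).
Verify: 375 mod 9 = 6 ✓, 375 mod 11 = 1 ✓, 375 mod 5 = 0 ✓.

x ≡ 375 (mod 495).


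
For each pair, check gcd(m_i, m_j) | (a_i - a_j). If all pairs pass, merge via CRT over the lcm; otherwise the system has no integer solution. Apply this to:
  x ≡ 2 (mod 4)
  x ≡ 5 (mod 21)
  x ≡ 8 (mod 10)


Moduli 4, 21, 10 are not pairwise coprime, so CRT works modulo lcm(m_i) when all pairwise compatibility conditions hold.
Pairwise compatibility: gcd(m_i, m_j) must divide a_i - a_j for every pair.
Merge one congruence at a time:
  Start: x ≡ 2 (mod 4).
  Combine with x ≡ 5 (mod 21): gcd(4, 21) = 1; 5 - 2 = 3, which IS divisible by 1, so compatible.
    Write x = 2 + 4·t and substitute into x ≡ 5 (mod 21): 4·t ≡ 5 − 2 = 3 (mod 21).
    The inverse of 4 mod 21 is 16 (since 4·16 = 64 = 3·21 + 1), so t ≡ 16·3 = 48 ≡ 6 (mod 21).
    Then x = 2 + 4·6 = 26, valid modulo lcm(4, 21) = 84: x ≡ 26 (mod 84).
  Combine with x ≡ 8 (mod 10): gcd(84, 10) = 2; 8 - 26 = -18, which IS divisible by 2, so compatible.
    Write x = 26 + 84·t and substitute into x ≡ 8 (mod 10): 84·t ≡ 8 − 26 = -18 (mod 10).
    Divide the congruence (and modulus) by g = 2: 42·t ≡ -9 (mod 5).
    Reduce coefficients mod 5: 2·t ≡ 1 (mod 5).
    The inverse of 2 mod 5 is 3 (since 2·3 = 6 = 1·5 + 1), so t ≡ 3·1 = 3 ≡ 3 (mod 5).
    Then x = 26 + 84·3 = 278, valid modulo lcm(84, 10) = 420: x ≡ 278 (mod 420).
Verify: 278 mod 4 = 2, 278 mod 21 = 5, 278 mod 10 = 8.

x ≡ 278 (mod 420).


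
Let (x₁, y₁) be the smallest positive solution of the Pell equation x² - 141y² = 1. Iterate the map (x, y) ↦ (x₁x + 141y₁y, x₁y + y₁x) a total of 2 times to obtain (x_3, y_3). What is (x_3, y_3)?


Step 1: Find the fundamental solution (x₁, y₁) of x² - 141y² = 1.
  Expand √141 as a continued fraction. a₀ = ⌊√141⌋ = 11; iterate m_{k+1} = d_k·a_k − m_k, d_{k+1} = (141 − m_{k+1}²)/d_k, a_{k+1} = ⌊(a₀ + m_{k+1})/d_{k+1}⌋ (starting m₀ = 0, d₀ = 1), with convergents p_k = a_k·p_{k-1} + p_{k-2}, q_k = a_k·q_{k-1} + q_{k-2} (p₋₁ = 1, q₋₁ = 0):
  k = 0: a₀ = 11; p₀/q₀ = 11/1; p₀² − 141·q₀² = 121 − 141 = -20.
  k = 1: m = 11, d = 20, a = ⌊(11 + 11)/20⌋ = 1; p/q = (1·11 + 1)/(1·1 + 0) = 12/1; p² − 141·q² = 144 − 141 = 3.
  k = 2: m = 9, d = 3, a = ⌊(11 + 9)/3⌋ = 6; p/q = (6·12 + 11)/(6·1 + 1) = 83/7; p² − 141·q² = 6889 − 6909 = -20.
  k = 3: m = 9, d = 20, a = ⌊(11 + 9)/20⌋ = 1; p/q = (1·83 + 12)/(1·7 + 1) = 95/8; p² − 141·q² = 9025 − 9024 = 1.
  The first convergent with p² − 141·q² = 1 gives the fundamental solution (x₁, y₁) = (95, 8).
Step 2: Apply the recurrence (x_{n+1}, y_{n+1}) = (x₁x_n + 141y₁y_n, x₁y_n + y₁x_n) repeatedly.
  From (x_1, y_1) = (95, 8): x_2 = 95·95 + 141·8·8 = 18049; y_2 = 95·8 + 8·95 = 1520.
  From (x_2, y_2) = (18049, 1520): x_3 = 95·18049 + 141·8·1520 = 3429215; y_3 = 95·1520 + 8·18049 = 288792.
Step 3: Verify x_3² - 141·y_3² = 11759515516225 - 11759515516224 = 1 (should be 1). ✓

(x_1, y_1) = (95, 8); (x_3, y_3) = (3429215, 288792).


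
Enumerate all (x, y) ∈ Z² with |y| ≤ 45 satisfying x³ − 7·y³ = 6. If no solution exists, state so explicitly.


The equation is x³ - 7y³ = 6. For fixed y, x³ = 7·y³ + 6, so a solution requires the RHS to be a perfect cube.
Strategy: iterate y from -45 to 45, compute RHS = 7·y³ + 6, and check whether it is a (positive or negative) perfect cube.
Check small values of y:
  y = 0: RHS = 6 is not a perfect cube.
  y = 1: RHS = 13 is not a perfect cube.
  y = -1: RHS = -1 = (-1)³ ⇒ x = -1 works.
  y = 2: RHS = 62 is not a perfect cube.
  y = -2: RHS = -50 is not a perfect cube.
  y = 3: RHS = 195 is not a perfect cube.
  y = -3: RHS = -183 is not a perfect cube.
Continuing the search up to |y| = 45 finds no further solutions beyond those listed.
Collected solutions: (-1, -1).

Solutions (with |y| ≤ 45): (-1, -1).


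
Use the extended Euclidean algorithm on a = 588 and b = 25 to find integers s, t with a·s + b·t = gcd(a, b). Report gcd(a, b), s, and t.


Euclidean algorithm on (588, 25) — divide until remainder is 0:
  588 = 23 · 25 + 13
  25 = 1 · 13 + 12
  13 = 1 · 12 + 1
  12 = 12 · 1 + 0
gcd(588, 25) = 1.
Track Bezout coefficients alongside the remainders: start with r₀ = 588 = a·1 + b·0 (s = 1, t = 0) and r₁ = 25 = a·0 + b·1 (s = 0, t = 1); each new remainder r_{k+1} = r_{k-1} − q_k·r_k inherits s_{k+1} = s_{k-1} − q_k·s_k, t_{k+1} = t_{k-1} − q_k·t_k, so r_k = a·s_k + b·t_k at every step:
  q = 23: r = 13, s = 1 − 23·0 = 1, t = 0 − 23·1 = -23  (check: 588·1 + 25·(-23) = 13)
  q = 1: r = 12, s = 0 − 1·1 = -1, t = 1 − 1·(-23) = 24  (check: 588·(-1) + 25·24 = 12)
  q = 1: r = 1, s = 1 − 1·(-1) = 2, t = -23 − 1·24 = -47  (check: 588·2 + 25·(-47) = 1)
The row with r = 1 (the gcd) gives the Bezout coefficients s = 2, t = -47.
Result: 588 · (2) + 25 · (-47) = 1.

gcd(588, 25) = 1; s = 2, t = -47 (check: 588·2 + 25·(-47) = 1).


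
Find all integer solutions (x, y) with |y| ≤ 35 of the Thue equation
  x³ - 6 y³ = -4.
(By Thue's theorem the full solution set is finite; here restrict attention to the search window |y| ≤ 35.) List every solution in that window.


The equation is x³ - 6y³ = -4. For fixed y, x³ = 6·y³ − 4, so a solution requires the RHS to be a perfect cube.
Strategy: iterate y from -35 to 35, compute RHS = 6·y³ − 4, and check whether it is a (positive or negative) perfect cube.
Check small values of y:
  y = 0: RHS = -4 is not a perfect cube.
  y = 1: RHS = 2 is not a perfect cube.
  y = -1: RHS = -10 is not a perfect cube.
  y = 2: RHS = 44 is not a perfect cube.
  y = -2: RHS = -52 is not a perfect cube.
  y = 3: RHS = 158 is not a perfect cube.
  y = -3: RHS = -166 is not a perfect cube.
Continuing the search up to |y| = 35 finds no solutions either.
No (x, y) in the scanned range satisfies the equation.

No integer solutions with |y| ≤ 35.


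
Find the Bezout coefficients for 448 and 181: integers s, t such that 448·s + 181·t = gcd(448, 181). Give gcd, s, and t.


Euclidean algorithm on (448, 181) — divide until remainder is 0:
  448 = 2 · 181 + 86
  181 = 2 · 86 + 9
  86 = 9 · 9 + 5
  9 = 1 · 5 + 4
  5 = 1 · 4 + 1
  4 = 4 · 1 + 0
gcd(448, 181) = 1.
Track Bezout coefficients alongside the remainders: start with r₀ = 448 = a·1 + b·0 (s = 1, t = 0) and r₁ = 181 = a·0 + b·1 (s = 0, t = 1); each new remainder r_{k+1} = r_{k-1} − q_k·r_k inherits s_{k+1} = s_{k-1} − q_k·s_k, t_{k+1} = t_{k-1} − q_k·t_k, so r_k = a·s_k + b·t_k at every step:
  q = 2: r = 86, s = 1 − 2·0 = 1, t = 0 − 2·1 = -2  (check: 448·1 + 181·(-2) = 86)
  q = 2: r = 9, s = 0 − 2·1 = -2, t = 1 − 2·(-2) = 5  (check: 448·(-2) + 181·5 = 9)
  q = 9: r = 5, s = 1 − 9·(-2) = 19, t = -2 − 9·5 = -47  (check: 448·19 + 181·(-47) = 5)
  q = 1: r = 4, s = -2 − 1·19 = -21, t = 5 − 1·(-47) = 52  (check: 448·(-21) + 181·52 = 4)
  q = 1: r = 1, s = 19 − 1·(-21) = 40, t = -47 − 1·52 = -99  (check: 448·40 + 181·(-99) = 1)
The row with r = 1 (the gcd) gives the Bezout coefficients s = 40, t = -99.
Result: 448 · (40) + 181 · (-99) = 1.

gcd(448, 181) = 1; s = 40, t = -99 (check: 448·40 + 181·(-99) = 1).
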